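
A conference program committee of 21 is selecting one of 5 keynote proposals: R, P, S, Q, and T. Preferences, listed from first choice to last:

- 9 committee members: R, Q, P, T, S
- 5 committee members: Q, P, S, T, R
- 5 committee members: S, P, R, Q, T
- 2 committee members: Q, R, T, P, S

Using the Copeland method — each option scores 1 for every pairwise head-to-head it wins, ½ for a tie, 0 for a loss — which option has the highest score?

R: beats P, S, Q, and T → score 4.
P: beats S and T; loses to R and Q → score 2.
S: loses to R, P, Q, and T → score 0.
Q: beats P, S, and T; loses to R → score 3.
T: beats S; loses to R, P, and Q → score 1.
R has the best pairwise record.

R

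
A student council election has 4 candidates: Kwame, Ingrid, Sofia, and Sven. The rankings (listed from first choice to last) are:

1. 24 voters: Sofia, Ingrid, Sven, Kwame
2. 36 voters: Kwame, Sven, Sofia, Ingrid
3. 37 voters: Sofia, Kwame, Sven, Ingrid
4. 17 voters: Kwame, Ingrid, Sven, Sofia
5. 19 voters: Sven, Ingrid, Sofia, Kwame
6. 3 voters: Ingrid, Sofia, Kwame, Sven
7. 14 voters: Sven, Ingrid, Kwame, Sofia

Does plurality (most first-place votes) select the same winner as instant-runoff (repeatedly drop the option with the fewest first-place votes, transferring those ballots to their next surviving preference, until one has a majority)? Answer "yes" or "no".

Plurality — first-place votes: Kwame 53, Ingrid 3, Sofia 61, Sven 33. Winner: Sofia.
Instant-runoff — R1 Kwame 53, Ingrid 3, Sofia 61, Sven 33 (Ingrid out); R2 Kwame 53, Sofia 64, Sven 33 (Sven out); R3 Kwame 67, Sofia 83 (Sofia winner). Winner: Sofia.
The two methods agree.

yes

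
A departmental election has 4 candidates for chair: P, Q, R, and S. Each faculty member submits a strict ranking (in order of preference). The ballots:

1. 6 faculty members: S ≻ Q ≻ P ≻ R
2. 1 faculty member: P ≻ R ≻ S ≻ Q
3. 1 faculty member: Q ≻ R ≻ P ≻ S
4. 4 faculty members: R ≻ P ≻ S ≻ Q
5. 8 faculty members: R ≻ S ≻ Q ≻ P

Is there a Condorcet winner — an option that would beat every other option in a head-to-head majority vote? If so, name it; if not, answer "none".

R vs P: 13–7 for R.
R vs Q: 13–7 for R.
R vs S: 14–6 for R.
R beats every other option head-to-head.

R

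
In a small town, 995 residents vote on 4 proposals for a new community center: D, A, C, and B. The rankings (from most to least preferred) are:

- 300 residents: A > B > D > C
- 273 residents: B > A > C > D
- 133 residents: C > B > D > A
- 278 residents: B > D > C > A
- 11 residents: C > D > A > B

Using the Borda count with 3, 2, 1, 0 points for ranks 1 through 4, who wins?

B

D: 300·1 + 273·0 + 133·1 + 278·2 + 11·2 = 1011
A: 300·3 + 273·2 + 133·0 + 278·0 + 11·1 = 1457
C: 300·0 + 273·1 + 133·3 + 278·1 + 11·3 = 983
B: 300·2 + 273·3 + 133·2 + 278·3 + 11·0 = 2519
B has the highest Borda score (2519).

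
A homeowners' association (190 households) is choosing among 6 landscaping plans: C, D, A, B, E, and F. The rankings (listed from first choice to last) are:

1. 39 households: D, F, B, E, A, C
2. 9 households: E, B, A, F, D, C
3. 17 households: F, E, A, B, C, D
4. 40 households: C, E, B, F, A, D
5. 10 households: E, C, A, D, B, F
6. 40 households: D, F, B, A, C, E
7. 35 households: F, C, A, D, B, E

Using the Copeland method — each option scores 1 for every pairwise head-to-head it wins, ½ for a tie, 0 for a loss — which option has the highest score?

C: beats D and E; loses to A, B, and F → score 2.
D: beats B and E; loses to C, A, and F → score 2.
A: beats C and D; loses to B, E, and F → score 2.
B: beats C, A, and E; loses to D and F → score 3.
E: beats A; loses to C, D, B, and F → score 1.
F: beats C, D, A, B, and E → score 5.
F has the best pairwise record.

F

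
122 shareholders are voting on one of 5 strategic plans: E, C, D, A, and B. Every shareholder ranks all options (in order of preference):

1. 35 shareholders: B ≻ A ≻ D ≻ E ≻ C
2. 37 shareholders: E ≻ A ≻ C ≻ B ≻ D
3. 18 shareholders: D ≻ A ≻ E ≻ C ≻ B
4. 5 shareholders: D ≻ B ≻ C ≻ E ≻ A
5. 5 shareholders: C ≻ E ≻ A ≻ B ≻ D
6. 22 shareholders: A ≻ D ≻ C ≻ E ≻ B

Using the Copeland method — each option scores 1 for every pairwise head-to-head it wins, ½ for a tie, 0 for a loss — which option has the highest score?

E: beats C and B; loses to D and A → score 2.
C: beats B; loses to E, D, and A → score 1.
D: beats E and C; loses to A and B → score 2.
A: beats E, C, D, and B → score 4.
B: beats D; loses to E, C, and A → score 1.
A has the best pairwise record.

A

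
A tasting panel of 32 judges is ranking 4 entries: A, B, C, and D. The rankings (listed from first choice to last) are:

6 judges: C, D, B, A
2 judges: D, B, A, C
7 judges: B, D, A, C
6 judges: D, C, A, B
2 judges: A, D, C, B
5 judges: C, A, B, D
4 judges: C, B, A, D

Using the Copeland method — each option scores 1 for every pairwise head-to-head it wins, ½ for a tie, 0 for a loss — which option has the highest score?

A: loses to B, C, and D → score 0.
B: beats A; ties D; loses to C → score 1.5.
C: beats A and B; loses to D → score 2.
D: beats A and C; ties B → score 2.5.
D has the best pairwise record.

D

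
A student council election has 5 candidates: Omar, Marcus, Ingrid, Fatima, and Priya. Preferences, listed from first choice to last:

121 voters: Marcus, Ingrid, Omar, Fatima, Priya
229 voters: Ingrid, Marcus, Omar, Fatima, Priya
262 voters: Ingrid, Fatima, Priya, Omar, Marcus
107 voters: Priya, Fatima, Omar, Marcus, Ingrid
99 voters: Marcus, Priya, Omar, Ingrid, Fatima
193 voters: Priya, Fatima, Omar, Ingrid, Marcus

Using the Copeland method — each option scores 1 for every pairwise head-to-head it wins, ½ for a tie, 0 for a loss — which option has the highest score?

Omar: beats Marcus; loses to Ingrid, Fatima, and Priya → score 1.
Marcus: loses to Omar, Ingrid, Fatima, and Priya → score 0.
Ingrid: beats Omar, Marcus, Fatima, and Priya → score 4.
Fatima: beats Omar, Marcus, and Priya; loses to Ingrid → score 3.
Priya: beats Omar and Marcus; loses to Ingrid and Fatima → score 2.
Ingrid has the best pairwise record.

Ingrid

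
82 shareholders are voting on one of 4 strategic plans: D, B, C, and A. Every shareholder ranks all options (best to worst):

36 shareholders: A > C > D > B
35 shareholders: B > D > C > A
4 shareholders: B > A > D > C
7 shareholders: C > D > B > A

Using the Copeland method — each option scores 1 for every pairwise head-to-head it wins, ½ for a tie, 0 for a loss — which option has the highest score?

C

D: beats B and A; loses to C → score 2.
B: beats A; loses to D and C → score 1.
C: beats D, B, and A → score 3.
A: loses to D, B, and C → score 0.
C has the best pairwise record.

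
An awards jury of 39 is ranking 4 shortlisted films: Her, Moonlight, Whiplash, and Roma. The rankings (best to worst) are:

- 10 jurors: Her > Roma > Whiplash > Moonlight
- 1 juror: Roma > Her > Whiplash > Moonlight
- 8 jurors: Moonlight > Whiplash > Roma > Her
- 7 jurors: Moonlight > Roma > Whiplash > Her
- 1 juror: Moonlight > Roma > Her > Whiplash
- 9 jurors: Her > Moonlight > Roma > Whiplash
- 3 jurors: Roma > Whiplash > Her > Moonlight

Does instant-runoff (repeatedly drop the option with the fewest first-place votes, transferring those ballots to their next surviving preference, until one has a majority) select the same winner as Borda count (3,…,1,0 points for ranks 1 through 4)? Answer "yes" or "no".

Instant-runoff — R1 Her 19, Moonlight 16, Whiplash 0, Roma 4 (Whiplash out); R2 Her 19, Moonlight 16, Roma 4 (Roma out); R3 Her 23, Moonlight 16 (Her winner). Winner: Her.
Borda — scores: Her 63, Moonlight 66, Whiplash 40, Roma 65. Winner: Moonlight.
The two methods disagree.

no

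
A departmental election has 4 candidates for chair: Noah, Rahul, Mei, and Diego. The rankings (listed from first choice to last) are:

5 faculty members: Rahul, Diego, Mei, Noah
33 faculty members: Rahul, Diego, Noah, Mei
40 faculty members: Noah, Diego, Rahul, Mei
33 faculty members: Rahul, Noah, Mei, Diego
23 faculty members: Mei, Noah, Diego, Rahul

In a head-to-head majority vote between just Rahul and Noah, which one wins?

Rahul

Voters preferring Rahul to Noah: 71; preferring Noah to Rahul: 63.
Rahul wins the head-to-head.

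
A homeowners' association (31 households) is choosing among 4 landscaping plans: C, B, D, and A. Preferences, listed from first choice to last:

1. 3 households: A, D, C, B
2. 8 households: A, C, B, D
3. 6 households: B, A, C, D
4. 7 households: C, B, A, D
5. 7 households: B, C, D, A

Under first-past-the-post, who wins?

B

First-place votes: C 7, B 13, D 0, A 11.
B has the most first-place votes.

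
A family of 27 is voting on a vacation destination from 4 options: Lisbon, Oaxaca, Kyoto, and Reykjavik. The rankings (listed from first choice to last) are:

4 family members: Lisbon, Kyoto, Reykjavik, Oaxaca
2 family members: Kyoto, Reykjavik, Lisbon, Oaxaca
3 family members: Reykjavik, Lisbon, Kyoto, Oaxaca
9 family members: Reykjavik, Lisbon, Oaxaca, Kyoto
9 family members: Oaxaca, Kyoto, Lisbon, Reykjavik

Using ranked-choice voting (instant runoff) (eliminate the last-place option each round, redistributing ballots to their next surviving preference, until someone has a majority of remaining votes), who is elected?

Round 1: Lisbon 4, Oaxaca 9, Kyoto 2, Reykjavik 12. Eliminate Kyoto.
Round 2: Lisbon 4, Oaxaca 9, Reykjavik 14. Reykjavik has a majority.

Reykjavik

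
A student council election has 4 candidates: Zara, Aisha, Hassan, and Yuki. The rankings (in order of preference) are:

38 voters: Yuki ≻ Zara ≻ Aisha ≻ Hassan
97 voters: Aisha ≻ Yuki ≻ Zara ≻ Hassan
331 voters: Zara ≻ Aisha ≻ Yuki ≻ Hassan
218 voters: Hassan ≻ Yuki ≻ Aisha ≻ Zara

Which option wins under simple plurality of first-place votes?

Zara

First-place votes: Zara 331, Aisha 97, Hassan 218, Yuki 38.
Zara has the most first-place votes.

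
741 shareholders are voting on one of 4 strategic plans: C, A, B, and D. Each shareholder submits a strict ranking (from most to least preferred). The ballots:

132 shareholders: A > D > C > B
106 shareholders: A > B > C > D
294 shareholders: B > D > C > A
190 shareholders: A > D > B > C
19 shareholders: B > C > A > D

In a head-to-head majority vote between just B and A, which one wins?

A

Voters preferring B to A: 313; preferring A to B: 428.
A wins the head-to-head.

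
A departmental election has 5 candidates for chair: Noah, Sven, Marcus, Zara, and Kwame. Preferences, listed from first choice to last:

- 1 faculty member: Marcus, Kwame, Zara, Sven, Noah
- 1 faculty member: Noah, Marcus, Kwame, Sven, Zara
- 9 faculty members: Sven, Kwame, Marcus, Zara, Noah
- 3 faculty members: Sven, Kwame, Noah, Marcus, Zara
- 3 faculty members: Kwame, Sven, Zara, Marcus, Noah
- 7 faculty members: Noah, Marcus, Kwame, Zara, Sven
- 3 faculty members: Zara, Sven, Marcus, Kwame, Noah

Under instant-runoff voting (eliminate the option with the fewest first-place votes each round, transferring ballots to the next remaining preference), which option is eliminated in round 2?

Round 1: Noah 8, Sven 12, Marcus 1, Zara 3, Kwame 3. Eliminate Marcus.
Round 2: Noah 8, Sven 12, Zara 3, Kwame 4. Eliminate Zara.

Zara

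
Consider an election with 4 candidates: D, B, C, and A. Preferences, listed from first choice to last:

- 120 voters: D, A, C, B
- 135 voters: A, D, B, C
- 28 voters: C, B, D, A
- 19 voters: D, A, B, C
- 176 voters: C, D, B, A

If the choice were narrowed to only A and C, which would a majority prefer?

Voters preferring A to C: 274; preferring C to A: 204.
A wins the head-to-head.

A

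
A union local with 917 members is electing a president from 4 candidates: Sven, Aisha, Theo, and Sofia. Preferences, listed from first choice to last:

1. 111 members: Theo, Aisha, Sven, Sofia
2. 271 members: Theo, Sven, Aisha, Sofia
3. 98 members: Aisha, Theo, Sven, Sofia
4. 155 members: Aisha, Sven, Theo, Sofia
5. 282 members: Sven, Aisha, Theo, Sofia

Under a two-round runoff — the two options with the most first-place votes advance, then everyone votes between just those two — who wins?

Round 1 first-place votes: Sven 282, Aisha 253, Theo 382, Sofia 0.
Theo and Sven advance.
Runoff: Theo is preferred to Sven by 480 voters; Sven by 437.
Theo wins the runoff.

Theo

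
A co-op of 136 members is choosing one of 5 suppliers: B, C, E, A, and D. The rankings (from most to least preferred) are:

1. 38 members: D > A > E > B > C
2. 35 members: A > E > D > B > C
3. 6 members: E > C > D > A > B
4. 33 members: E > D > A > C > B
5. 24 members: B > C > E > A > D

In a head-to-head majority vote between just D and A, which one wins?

D

Voters preferring D to A: 77; preferring A to D: 59.
D wins the head-to-head.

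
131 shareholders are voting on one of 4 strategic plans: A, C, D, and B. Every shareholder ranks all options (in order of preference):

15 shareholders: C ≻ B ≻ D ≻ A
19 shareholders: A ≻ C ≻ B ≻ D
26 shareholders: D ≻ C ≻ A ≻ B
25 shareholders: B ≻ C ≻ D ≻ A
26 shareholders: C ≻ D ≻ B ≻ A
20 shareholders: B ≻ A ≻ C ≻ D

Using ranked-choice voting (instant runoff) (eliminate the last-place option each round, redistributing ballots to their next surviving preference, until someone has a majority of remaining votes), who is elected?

C

Round 1: A 19, C 41, D 26, B 45. Eliminate A.
Round 2: C 60, D 26, B 45. Eliminate D.
Round 3: C 86, B 45. C has a majority.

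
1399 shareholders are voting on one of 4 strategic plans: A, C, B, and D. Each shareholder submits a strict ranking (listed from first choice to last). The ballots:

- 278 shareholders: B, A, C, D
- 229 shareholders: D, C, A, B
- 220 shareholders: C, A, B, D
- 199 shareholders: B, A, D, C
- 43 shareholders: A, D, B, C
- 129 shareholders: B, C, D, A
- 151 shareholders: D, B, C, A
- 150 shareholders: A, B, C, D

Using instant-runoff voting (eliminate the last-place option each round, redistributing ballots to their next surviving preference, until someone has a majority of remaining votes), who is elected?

B

Round 1: A 193, C 220, B 606, D 380. Eliminate A.
Round 2: C 220, B 756, D 423. B has a majority.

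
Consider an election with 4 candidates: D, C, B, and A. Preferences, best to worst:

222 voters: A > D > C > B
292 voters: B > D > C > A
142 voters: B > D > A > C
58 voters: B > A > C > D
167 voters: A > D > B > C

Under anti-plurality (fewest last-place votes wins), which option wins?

D

Last-place votes: D 58, C 309, B 222, A 292.
D is ranked last by the fewest voters, so D wins.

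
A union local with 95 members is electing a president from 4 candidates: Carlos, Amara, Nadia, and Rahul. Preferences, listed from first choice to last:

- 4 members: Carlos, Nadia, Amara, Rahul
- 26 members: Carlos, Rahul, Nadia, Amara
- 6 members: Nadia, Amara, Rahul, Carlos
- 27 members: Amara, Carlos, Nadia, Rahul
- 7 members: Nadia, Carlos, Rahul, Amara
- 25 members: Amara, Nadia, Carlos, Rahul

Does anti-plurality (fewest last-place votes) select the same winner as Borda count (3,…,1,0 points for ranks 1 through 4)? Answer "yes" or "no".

Anti-plurality — last-place votes: Carlos 6, Amara 33, Nadia 0, Rahul 56. Winner: Nadia.
Borda — scores: Carlos 183, Amara 172, Nadia 150, Rahul 65. Winner: Carlos.
The two methods disagree.

no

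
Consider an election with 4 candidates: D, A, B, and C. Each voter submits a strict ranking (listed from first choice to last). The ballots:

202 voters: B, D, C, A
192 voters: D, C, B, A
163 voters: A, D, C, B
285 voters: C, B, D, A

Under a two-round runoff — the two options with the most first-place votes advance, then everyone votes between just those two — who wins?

C

Round 1 first-place votes: D 192, A 163, B 202, C 285.
C and B advance.
Runoff: C is preferred to B by 640 voters; B by 202.
C wins the runoff.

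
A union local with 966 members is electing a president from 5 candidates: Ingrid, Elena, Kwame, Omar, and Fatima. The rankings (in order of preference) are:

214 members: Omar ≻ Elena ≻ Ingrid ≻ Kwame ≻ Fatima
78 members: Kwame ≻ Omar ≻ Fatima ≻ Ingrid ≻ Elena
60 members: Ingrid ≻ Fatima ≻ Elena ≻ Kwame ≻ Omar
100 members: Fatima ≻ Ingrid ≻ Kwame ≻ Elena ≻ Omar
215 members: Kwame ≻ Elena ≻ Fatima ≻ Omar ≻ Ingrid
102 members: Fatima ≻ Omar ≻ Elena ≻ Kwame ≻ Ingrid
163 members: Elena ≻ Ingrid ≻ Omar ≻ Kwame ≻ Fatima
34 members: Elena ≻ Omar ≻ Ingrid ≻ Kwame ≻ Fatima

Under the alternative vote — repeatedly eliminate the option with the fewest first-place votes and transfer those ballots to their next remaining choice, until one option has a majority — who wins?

Round 1: Ingrid 60, Elena 197, Kwame 293, Omar 214, Fatima 202. Eliminate Ingrid.
Round 2: Elena 197, Kwame 293, Omar 214, Fatima 262. Eliminate Elena.
Round 3: Kwame 293, Omar 411, Fatima 262. Eliminate Fatima.
Round 4: Kwame 453, Omar 513. Omar has a majority.

Omar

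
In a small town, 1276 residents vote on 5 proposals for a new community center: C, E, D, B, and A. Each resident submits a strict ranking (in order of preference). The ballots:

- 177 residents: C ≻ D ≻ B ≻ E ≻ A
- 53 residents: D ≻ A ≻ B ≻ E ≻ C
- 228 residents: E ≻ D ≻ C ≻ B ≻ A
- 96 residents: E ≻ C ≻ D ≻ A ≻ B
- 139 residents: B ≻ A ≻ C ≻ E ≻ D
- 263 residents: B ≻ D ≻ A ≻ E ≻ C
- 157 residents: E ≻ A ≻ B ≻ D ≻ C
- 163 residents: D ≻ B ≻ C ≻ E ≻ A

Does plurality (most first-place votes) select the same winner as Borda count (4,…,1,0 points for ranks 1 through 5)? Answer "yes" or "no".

Plurality — first-place votes: C 177, E 481, D 216, B 402, A 0. Winner: E.
Borda — scores: C 2056, E 2719, D 3217, B 3099, A 1669. Winner: D.
The two methods disagree.

no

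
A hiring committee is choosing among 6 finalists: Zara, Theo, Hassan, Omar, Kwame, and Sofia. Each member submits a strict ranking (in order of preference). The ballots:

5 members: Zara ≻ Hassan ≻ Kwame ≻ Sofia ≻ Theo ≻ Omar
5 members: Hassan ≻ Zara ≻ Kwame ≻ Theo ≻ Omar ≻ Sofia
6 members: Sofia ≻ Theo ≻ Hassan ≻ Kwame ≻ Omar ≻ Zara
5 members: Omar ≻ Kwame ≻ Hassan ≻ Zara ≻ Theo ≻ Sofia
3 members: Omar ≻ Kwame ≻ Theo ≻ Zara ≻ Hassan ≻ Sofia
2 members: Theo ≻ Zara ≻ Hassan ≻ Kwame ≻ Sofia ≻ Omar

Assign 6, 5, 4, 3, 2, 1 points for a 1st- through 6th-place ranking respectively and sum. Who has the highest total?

Hassan

Zara: 5·6 + 5·5 + 6·1 + 5·3 + 3·3 + 2·5 = 95
Theo: 5·2 + 5·3 + 6·5 + 5·2 + 3·4 + 2·6 = 89
Hassan: 5·5 + 5·6 + 6·4 + 5·4 + 3·2 + 2·4 = 113
Omar: 5·1 + 5·2 + 6·2 + 5·6 + 3·6 + 2·1 = 77
Kwame: 5·4 + 5·4 + 6·3 + 5·5 + 3·5 + 2·3 = 104
Sofia: 5·3 + 5·1 + 6·6 + 5·1 + 3·1 + 2·2 = 68
Hassan has the highest Borda score (113).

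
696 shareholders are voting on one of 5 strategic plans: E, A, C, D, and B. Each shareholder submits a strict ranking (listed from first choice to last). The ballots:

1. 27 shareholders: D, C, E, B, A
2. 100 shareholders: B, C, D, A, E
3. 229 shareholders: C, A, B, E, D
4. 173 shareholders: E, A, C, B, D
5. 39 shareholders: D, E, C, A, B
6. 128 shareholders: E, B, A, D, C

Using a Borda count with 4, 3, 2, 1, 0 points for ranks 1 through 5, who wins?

C

E: 27·2 + 100·0 + 229·1 + 173·4 + 39·3 + 128·4 = 1604
A: 27·0 + 100·1 + 229·3 + 173·3 + 39·1 + 128·2 = 1601
C: 27·3 + 100·3 + 229·4 + 173·2 + 39·2 + 128·0 = 1721
D: 27·4 + 100·2 + 229·0 + 173·0 + 39·4 + 128·1 = 592
B: 27·1 + 100·4 + 229·2 + 173·1 + 39·0 + 128·3 = 1442
C has the highest Borda score (1721).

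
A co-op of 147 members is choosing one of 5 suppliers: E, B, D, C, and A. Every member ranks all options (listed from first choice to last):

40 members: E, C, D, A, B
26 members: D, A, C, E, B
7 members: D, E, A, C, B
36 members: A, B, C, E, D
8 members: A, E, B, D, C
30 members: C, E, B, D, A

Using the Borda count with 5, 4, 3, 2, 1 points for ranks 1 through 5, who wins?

E: 40·5 + 26·2 + 7·4 + 36·2 + 8·4 + 30·4 = 504
B: 40·1 + 26·1 + 7·1 + 36·4 + 8·3 + 30·3 = 331
D: 40·3 + 26·5 + 7·5 + 36·1 + 8·2 + 30·2 = 397
C: 40·4 + 26·3 + 7·2 + 36·3 + 8·1 + 30·5 = 518
A: 40·2 + 26·4 + 7·3 + 36·5 + 8·5 + 30·1 = 455
C has the highest Borda score (518).

C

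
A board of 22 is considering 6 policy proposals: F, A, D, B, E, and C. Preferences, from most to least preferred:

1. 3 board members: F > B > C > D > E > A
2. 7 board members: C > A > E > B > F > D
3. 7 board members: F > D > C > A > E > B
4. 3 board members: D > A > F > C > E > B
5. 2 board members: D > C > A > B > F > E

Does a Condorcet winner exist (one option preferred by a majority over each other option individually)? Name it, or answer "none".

Checking pairwise contests:
A beats F 12–10.
D beats A 15–7.
F beats D 17–5.
F beats B 13–9.
F beats E 15–7.
F beats C 13–9.
Every option loses at least one head-to-head, so there is no Condorcet winner.

none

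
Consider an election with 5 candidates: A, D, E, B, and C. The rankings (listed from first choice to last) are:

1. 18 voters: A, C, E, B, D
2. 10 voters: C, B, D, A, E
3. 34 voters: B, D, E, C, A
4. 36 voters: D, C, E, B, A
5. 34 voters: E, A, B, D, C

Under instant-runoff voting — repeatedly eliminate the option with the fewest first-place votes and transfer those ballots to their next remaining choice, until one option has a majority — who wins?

Round 1: A 18, D 36, E 34, B 34, C 10. Eliminate C.
Round 2: A 18, D 36, E 34, B 44. Eliminate A.
Round 3: D 36, E 52, B 44. Eliminate D.
Round 4: E 88, B 44. E has a majority.

E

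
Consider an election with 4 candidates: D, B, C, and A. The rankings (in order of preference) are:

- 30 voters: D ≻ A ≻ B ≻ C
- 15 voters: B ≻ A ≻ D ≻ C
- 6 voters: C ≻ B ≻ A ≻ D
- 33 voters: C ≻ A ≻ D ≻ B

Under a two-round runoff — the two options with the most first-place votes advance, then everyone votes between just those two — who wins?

Round 1 first-place votes: D 30, B 15, C 39, A 0.
C and D advance.
Runoff: C is preferred to D by 39 voters; D by 45.
D wins the runoff.

D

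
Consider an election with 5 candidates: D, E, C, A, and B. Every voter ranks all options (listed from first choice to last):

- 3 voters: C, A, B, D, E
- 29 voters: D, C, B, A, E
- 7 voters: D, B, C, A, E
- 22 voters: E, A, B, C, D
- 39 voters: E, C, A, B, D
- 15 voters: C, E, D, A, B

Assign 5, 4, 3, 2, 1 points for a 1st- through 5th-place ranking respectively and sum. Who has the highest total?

D: 3·2 + 29·5 + 7·5 + 22·1 + 39·1 + 15·3 = 292
E: 3·1 + 29·1 + 7·1 + 22·5 + 39·5 + 15·4 = 404
C: 3·5 + 29·4 + 7·3 + 22·2 + 39·4 + 15·5 = 427
A: 3·4 + 29·2 + 7·2 + 22·4 + 39·3 + 15·2 = 319
B: 3·3 + 29·3 + 7·4 + 22·3 + 39·2 + 15·1 = 283
C has the highest Borda score (427).

C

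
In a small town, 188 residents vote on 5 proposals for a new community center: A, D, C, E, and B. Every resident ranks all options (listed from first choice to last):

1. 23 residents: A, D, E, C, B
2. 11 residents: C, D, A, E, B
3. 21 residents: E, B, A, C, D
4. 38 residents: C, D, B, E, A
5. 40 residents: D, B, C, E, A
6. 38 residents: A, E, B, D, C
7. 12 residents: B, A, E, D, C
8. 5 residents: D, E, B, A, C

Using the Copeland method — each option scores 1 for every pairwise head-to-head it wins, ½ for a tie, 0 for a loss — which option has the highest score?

D

A: beats C; ties D; loses to E and B → score 1.5.
D: beats C, E, and B; ties A → score 3.5.
C: loses to A, D, E, and B → score 0.
E: beats A, C, and B; loses to D → score 3.
B: beats A and C; loses to D and E → score 2.
D has the best pairwise record.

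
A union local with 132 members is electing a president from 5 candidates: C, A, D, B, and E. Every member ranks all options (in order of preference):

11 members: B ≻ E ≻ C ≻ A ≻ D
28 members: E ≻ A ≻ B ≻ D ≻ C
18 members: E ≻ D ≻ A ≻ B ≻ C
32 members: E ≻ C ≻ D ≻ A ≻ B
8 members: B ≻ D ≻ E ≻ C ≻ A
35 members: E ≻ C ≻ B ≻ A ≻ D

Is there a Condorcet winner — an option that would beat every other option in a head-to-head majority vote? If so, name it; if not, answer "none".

E vs C: 132–0 for E.
E vs A: 132–0 for E.
E vs D: 124–8 for E.
E vs B: 113–19 for E.
E beats every other option head-to-head.

E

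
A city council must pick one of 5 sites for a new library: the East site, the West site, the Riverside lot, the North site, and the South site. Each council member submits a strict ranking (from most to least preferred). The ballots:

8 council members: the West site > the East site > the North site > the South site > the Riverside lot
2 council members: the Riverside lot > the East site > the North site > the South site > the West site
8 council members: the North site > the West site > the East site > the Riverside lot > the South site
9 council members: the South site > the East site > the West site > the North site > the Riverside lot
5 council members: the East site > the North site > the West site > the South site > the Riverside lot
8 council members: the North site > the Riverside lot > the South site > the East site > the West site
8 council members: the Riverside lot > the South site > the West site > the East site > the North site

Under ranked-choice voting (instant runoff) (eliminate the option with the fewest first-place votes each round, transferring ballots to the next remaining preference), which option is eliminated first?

Round 1: the East site 5, the West site 8, the Riverside lot 10, the North site 16, the South site 9. Eliminate the East site.

the East site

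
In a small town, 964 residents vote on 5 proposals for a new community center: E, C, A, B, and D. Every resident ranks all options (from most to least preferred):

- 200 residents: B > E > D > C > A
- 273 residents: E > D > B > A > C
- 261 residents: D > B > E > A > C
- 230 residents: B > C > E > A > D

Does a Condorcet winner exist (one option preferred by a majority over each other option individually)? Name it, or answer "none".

none

Checking pairwise contests:
B beats E 691–273.
E beats C 734–230.
E beats A 964–0.
D beats B 534–430.
E beats D 703–261.
Every option loses at least one head-to-head, so there is no Condorcet winner.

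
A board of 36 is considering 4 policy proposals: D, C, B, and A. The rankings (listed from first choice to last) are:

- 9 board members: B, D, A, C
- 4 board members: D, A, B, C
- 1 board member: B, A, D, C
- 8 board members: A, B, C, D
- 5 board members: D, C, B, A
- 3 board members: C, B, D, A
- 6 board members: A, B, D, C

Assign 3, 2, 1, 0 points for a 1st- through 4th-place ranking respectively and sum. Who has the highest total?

B

D: 9·2 + 4·3 + 1·1 + 8·0 + 5·3 + 3·1 + 6·1 = 55
C: 9·0 + 4·0 + 1·0 + 8·1 + 5·2 + 3·3 + 6·0 = 27
B: 9·3 + 4·1 + 1·3 + 8·2 + 5·1 + 3·2 + 6·2 = 73
A: 9·1 + 4·2 + 1·2 + 8·3 + 5·0 + 3·0 + 6·3 = 61
B has the highest Borda score (73).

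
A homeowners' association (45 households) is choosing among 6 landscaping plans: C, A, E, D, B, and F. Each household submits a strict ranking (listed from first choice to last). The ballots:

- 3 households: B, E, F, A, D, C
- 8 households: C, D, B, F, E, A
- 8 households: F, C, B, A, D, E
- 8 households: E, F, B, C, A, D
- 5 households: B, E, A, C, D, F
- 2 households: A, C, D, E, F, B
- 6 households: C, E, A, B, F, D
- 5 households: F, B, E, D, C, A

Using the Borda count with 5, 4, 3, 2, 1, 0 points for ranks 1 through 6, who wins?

B

C: 3·0 + 8·5 + 8·4 + 8·2 + 5·2 + 2·4 + 6·5 + 5·1 = 141
A: 3·2 + 8·0 + 8·2 + 8·1 + 5·3 + 2·5 + 6·3 + 5·0 = 73
E: 3·4 + 8·1 + 8·0 + 8·5 + 5·4 + 2·2 + 6·4 + 5·3 = 123
D: 3·1 + 8·4 + 8·1 + 8·0 + 5·1 + 2·3 + 6·0 + 5·2 = 64
B: 3·5 + 8·3 + 8·3 + 8·3 + 5·5 + 2·0 + 6·2 + 5·4 = 144
F: 3·3 + 8·2 + 8·5 + 8·4 + 5·0 + 2·1 + 6·1 + 5·5 = 130
B has the highest Borda score (144).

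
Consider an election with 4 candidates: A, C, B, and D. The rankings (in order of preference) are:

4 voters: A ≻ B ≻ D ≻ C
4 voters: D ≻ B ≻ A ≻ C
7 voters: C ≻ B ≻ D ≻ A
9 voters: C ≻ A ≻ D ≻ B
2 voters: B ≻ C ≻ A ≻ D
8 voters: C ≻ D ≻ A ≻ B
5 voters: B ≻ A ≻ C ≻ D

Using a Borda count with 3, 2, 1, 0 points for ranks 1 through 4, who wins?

A: 4·3 + 4·1 + 7·0 + 9·2 + 2·1 + 8·1 + 5·2 = 54
C: 4·0 + 4·0 + 7·3 + 9·3 + 2·2 + 8·3 + 5·1 = 81
B: 4·2 + 4·2 + 7·2 + 9·0 + 2·3 + 8·0 + 5·3 = 51
D: 4·1 + 4·3 + 7·1 + 9·1 + 2·0 + 8·2 + 5·0 = 48
C has the highest Borda score (81).

C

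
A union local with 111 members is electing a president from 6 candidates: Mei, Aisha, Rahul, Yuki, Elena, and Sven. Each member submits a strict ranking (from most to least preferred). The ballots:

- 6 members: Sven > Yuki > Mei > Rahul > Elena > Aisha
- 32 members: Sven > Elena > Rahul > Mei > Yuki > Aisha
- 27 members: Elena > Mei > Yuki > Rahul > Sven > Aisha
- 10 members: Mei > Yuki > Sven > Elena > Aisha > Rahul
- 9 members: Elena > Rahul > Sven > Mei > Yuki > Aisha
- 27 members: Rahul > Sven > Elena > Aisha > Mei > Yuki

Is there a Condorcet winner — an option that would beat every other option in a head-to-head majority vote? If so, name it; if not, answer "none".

none

Checking pairwise contests:
Rahul beats Mei 68–43.
Mei beats Aisha 84–27.
Elena beats Rahul 78–33.
Mei beats Yuki 105–6.
Sven beats Elena 75–36.
Rahul beats Sven 63–48.
Every option loses at least one head-to-head, so there is no Condorcet winner.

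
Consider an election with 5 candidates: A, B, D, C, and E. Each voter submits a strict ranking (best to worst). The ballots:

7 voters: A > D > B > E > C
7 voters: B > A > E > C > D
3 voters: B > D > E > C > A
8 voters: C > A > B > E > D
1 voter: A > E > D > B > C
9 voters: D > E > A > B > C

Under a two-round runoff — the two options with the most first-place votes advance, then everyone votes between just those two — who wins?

B

Round 1 first-place votes: A 8, B 10, D 9, C 8, E 0.
B and D advance.
Runoff: B is preferred to D by 18 voters; D by 17.
B wins the runoff.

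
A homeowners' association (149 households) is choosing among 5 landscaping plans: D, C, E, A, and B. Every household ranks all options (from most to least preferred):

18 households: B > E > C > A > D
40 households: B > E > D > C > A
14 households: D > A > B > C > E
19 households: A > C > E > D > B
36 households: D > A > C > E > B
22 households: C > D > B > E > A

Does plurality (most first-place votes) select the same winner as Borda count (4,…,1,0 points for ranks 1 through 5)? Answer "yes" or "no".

Plurality — first-place votes: D 50, C 22, E 0, A 19, B 58. Winner: B.
Borda — scores: D 365, C 307, E 270, A 244, B 304. Winner: D.
The two methods disagree.

no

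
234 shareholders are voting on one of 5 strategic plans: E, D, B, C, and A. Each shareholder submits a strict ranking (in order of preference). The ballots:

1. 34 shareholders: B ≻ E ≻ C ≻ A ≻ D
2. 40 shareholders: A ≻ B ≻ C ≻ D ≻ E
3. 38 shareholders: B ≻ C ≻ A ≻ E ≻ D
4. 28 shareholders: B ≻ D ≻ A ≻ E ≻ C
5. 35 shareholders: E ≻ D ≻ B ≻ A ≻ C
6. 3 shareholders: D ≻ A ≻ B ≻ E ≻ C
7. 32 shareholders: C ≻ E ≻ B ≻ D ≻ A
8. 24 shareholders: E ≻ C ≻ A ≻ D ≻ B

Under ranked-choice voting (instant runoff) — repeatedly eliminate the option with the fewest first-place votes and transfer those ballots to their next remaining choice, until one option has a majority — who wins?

B

Round 1: E 59, D 3, B 100, C 32, A 40. Eliminate D.
Round 2: E 59, B 100, C 32, A 43. Eliminate C.
Round 3: E 91, B 100, A 43. Eliminate A.
Round 4: E 91, B 143. B has a majority.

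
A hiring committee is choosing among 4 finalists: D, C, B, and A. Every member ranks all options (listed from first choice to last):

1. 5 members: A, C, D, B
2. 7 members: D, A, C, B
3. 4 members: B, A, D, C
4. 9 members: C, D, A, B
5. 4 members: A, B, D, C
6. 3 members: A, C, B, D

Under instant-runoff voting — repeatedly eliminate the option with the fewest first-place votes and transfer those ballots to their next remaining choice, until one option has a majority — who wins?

A

Round 1: D 7, C 9, B 4, A 12. Eliminate B.
Round 2: D 7, C 9, A 16. Eliminate D.
Round 3: C 9, A 23. A has a majority.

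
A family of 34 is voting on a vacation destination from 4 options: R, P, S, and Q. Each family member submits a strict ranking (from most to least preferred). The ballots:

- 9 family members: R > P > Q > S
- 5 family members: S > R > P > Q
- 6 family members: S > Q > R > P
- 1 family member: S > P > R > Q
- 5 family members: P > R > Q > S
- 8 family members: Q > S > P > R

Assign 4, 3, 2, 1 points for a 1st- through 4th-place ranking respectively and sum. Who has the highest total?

R: 9·4 + 5·3 + 6·2 + 1·2 + 5·3 + 8·1 = 88
P: 9·3 + 5·2 + 6·1 + 1·3 + 5·4 + 8·2 = 82
S: 9·1 + 5·4 + 6·4 + 1·4 + 5·1 + 8·3 = 86
Q: 9·2 + 5·1 + 6·3 + 1·1 + 5·2 + 8·4 = 84
R has the highest Borda score (88).

R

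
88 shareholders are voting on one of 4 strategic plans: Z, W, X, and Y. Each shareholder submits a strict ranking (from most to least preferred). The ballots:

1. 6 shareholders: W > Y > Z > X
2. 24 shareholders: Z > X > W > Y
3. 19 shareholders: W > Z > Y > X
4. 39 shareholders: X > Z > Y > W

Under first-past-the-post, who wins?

First-place votes: Z 24, W 25, X 39, Y 0.
X has the most first-place votes.

X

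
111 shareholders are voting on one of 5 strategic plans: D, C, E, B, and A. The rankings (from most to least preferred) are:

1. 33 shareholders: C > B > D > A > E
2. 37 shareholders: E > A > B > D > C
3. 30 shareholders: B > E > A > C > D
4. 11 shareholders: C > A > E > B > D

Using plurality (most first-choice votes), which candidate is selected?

C

First-place votes: D 0, C 44, E 37, B 30, A 0.
C has the most first-place votes.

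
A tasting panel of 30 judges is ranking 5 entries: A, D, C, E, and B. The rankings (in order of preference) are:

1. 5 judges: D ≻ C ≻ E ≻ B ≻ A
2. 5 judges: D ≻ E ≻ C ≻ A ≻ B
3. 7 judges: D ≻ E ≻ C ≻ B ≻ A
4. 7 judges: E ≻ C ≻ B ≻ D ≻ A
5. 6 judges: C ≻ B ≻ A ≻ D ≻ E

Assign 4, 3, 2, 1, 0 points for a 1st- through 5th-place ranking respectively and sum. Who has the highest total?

C

A: 5·0 + 5·1 + 7·0 + 7·0 + 6·2 = 17
D: 5·4 + 5·4 + 7·4 + 7·1 + 6·1 = 81
C: 5·3 + 5·2 + 7·2 + 7·3 + 6·4 = 84
E: 5·2 + 5·3 + 7·3 + 7·4 + 6·0 = 74
B: 5·1 + 5·0 + 7·1 + 7·2 + 6·3 = 44
C has the highest Borda score (84).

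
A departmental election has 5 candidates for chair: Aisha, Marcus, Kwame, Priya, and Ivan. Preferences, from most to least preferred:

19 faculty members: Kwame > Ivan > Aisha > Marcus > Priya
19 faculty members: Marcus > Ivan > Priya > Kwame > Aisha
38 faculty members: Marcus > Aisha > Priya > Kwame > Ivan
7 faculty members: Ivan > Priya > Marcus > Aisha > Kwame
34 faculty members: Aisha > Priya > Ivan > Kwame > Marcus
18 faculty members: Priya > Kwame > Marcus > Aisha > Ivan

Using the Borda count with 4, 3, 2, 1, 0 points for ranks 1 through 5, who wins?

Aisha

Aisha: 19·2 + 19·0 + 38·3 + 7·1 + 34·4 + 18·1 = 313
Marcus: 19·1 + 19·4 + 38·4 + 7·2 + 34·0 + 18·2 = 297
Kwame: 19·4 + 19·1 + 38·1 + 7·0 + 34·1 + 18·3 = 221
Priya: 19·0 + 19·2 + 38·2 + 7·3 + 34·3 + 18·4 = 309
Ivan: 19·3 + 19·3 + 38·0 + 7·4 + 34·2 + 18·0 = 210
Aisha has the highest Borda score (313).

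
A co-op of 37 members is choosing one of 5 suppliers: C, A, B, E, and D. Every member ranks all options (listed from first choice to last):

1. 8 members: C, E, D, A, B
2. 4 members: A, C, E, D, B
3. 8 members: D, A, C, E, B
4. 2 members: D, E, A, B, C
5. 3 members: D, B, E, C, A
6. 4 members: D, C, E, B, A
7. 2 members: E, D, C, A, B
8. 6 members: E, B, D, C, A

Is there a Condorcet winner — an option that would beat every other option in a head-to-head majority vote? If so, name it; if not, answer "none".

none

Checking pairwise contests:
D beats C 25–12.
C beats A 23–14.
C beats B 26–11.
C beats E 24–13.
E beats D 20–17.
Every option loses at least one head-to-head, so there is no Condorcet winner.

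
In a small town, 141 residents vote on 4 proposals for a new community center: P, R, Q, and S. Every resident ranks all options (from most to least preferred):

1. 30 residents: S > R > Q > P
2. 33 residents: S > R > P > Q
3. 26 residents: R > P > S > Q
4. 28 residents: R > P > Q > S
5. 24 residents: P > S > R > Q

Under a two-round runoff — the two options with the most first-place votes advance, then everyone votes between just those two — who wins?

S

Round 1 first-place votes: P 24, R 54, Q 0, S 63.
S and R advance.
Runoff: S is preferred to R by 87 voters; R by 54.
S wins the runoff.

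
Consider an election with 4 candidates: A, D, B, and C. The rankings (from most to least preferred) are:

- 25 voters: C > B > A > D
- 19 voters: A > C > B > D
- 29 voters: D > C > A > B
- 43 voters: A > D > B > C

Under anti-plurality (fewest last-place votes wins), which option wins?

A

Last-place votes: A 0, D 44, B 29, C 43.
A is ranked last by the fewest voters, so A wins.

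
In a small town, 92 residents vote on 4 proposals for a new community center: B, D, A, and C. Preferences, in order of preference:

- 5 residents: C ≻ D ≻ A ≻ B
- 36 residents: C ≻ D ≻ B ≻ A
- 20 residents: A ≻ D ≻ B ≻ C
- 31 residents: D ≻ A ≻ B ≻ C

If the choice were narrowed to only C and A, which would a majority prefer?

A

Voters preferring C to A: 41; preferring A to C: 51.
A wins the head-to-head.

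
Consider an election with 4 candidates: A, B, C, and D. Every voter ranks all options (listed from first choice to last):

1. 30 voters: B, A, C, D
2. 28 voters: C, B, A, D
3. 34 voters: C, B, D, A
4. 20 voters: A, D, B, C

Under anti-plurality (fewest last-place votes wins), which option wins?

Last-place votes: A 34, B 0, C 20, D 58.
B is ranked last by the fewest voters, so B wins.

B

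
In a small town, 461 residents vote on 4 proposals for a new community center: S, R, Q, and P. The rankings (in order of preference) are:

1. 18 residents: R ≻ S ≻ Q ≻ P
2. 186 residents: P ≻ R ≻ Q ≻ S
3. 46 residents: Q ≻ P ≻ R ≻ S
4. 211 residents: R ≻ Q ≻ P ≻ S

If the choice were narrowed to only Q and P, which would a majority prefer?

Voters preferring Q to P: 275; preferring P to Q: 186.
Q wins the head-to-head.

Q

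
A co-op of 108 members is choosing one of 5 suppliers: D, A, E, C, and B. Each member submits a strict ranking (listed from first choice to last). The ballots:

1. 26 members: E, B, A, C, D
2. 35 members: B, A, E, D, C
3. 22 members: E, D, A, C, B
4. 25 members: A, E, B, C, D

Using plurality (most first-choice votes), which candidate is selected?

First-place votes: D 0, A 25, E 48, C 0, B 35.
E has the most first-place votes.

E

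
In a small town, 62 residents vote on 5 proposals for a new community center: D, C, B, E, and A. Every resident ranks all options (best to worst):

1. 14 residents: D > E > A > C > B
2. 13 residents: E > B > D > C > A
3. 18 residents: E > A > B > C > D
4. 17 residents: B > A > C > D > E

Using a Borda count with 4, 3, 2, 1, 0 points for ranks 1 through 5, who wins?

D: 14·4 + 13·2 + 18·0 + 17·1 = 99
C: 14·1 + 13·1 + 18·1 + 17·2 = 79
B: 14·0 + 13·3 + 18·2 + 17·4 = 143
E: 14·3 + 13·4 + 18·4 + 17·0 = 166
A: 14·2 + 13·0 + 18·3 + 17·3 = 133
E has the highest Borda score (166).

E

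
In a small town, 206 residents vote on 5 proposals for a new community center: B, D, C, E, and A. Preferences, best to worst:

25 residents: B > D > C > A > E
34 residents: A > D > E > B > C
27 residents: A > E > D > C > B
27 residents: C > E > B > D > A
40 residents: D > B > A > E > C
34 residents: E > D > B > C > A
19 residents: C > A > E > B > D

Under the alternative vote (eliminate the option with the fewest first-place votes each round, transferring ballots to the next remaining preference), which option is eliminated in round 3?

C

Round 1: B 25, D 40, C 46, E 34, A 61. Eliminate B.
Round 2: D 65, C 46, E 34, A 61. Eliminate E.
Round 3: D 99, C 46, A 61. Eliminate C.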